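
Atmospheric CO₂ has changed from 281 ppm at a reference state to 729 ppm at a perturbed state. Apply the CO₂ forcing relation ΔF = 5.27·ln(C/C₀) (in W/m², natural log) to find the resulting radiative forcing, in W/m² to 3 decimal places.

ΔF = 5.024 W/m²

CO₂: 5.27 × ln(729/281) = 5.27 × ln(2.59431) = 5.27 × 0.95332 = 5.0240 W/m².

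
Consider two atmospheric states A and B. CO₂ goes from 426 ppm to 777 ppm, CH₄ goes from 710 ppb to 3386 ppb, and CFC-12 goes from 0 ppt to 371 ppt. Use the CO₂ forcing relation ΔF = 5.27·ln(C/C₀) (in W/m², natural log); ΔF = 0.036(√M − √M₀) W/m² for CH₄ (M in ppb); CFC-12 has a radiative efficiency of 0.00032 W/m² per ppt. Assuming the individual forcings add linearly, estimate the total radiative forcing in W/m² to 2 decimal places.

ΔF = 4.42 W/m²

CO₂: 5.27 × ln(777/426) = 5.27 × ln(1.82394) = 5.27 × 0.60100 = 3.1673 W/m².
CH₄: 0.036 × (√3386 − √710) = 0.036 × (58.1893 − 26.6458) = 0.036 × 31.5435 = 1.1356 W/m².
CFC-12: ΔF = 0.00032 × (371 − 0) = 0.00032 × 371 = 0.1187 W/m².
Total ΔF = 3.1673 + 1.1356 + 0.1187 = 4.4216 W/m².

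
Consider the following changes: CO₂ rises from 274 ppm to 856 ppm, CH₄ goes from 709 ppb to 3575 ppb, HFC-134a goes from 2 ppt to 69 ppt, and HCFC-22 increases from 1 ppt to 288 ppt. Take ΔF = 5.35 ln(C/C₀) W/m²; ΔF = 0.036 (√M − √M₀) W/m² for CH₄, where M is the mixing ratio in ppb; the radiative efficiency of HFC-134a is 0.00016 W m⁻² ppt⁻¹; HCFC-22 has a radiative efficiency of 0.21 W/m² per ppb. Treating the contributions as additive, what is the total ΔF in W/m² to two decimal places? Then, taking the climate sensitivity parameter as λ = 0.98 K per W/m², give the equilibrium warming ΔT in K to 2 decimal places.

CO₂: 5.35 × ln(856/274) = 5.35 × ln(3.12409) = 5.35 × 1.13914 = 6.0944 W/m².
CH₄: 0.036 × (√3575 − √709) = 0.036 × (59.7913 − 26.6271) = 0.036 × 33.1642 = 1.1939 W/m².
HFC-134a: ΔF = 0.00016 × (69 − 2) = 0.00016 × 67 = 0.0107 W/m².
HCFC-22: Δ = 288 − 1 = 287 ppt = 0.287 ppb; ΔF = 0.21 × 0.287 = 0.0603 W/m².
Total ΔF = 6.0944 + 1.1939 + 0.0107 + 0.0603 = 7.3593 W/m².
ΔT = λ ΔF = 0.98 × 7.36 = 7.2128 K.

ΔF = 7.36 W/m²; ΔT = 7.21 K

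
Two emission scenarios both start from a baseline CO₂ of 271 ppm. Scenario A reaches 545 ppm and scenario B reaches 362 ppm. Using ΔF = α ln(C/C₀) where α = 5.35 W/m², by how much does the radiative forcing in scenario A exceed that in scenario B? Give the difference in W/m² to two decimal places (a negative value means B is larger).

ΔF_A − ΔF_B = 2.19 W/m²

ΔF_A = 5.35 ln(545/271) = 5.35 × 0.69867 = 3.7379 W/m².
ΔF_B = 5.35 ln(362/271) = 5.35 × 0.28953 = 1.5490 W/m².
Difference: 3.7379 − 1.5490 = 2.1889 W/m².
(Equivalently, ΔF_A − ΔF_B = 5.35 ln(545/362) = 5.35 × 0.40914 = 2.1889 W/m².)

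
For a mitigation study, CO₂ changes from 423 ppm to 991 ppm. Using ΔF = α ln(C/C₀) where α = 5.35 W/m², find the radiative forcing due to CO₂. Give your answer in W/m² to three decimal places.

ΔF = 4.555 W/m²

CO₂: 5.35 × ln(991/423) = 5.35 × ln(2.34279) = 5.35 × 0.85134 = 4.5547 W/m².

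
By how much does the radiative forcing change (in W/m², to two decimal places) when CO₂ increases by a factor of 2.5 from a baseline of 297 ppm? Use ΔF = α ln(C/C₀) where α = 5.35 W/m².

ΔF = 4.90 W/m²

Because the forcing depends only on the ratio C/C₀, the initial concentration does not enter.
ΔF = 5.35 × ln(2.5) = 5.35 × 0.91629 = 4.9022 W/m².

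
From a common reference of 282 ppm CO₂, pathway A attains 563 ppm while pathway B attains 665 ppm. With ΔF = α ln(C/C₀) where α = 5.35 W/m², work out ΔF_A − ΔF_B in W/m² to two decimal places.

ΔF_A − ΔF_B = -0.89 W/m²

ΔF_A = 5.35 ln(563/282) = 5.35 × 0.69137 = 3.6988 W/m².
ΔF_B = 5.35 ln(665/282) = 5.35 × 0.85788 = 4.5897 W/m².
Difference: 3.6988 − 4.5897 = -0.8909 W/m².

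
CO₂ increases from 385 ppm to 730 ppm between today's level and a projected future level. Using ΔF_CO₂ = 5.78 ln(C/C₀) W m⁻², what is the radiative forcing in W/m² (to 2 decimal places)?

CO₂: 5.78 × ln(730/385) = 5.78 × ln(1.89610) = 5.78 × 0.63980 = 3.6980 W/m².

ΔF = 3.70 W/m²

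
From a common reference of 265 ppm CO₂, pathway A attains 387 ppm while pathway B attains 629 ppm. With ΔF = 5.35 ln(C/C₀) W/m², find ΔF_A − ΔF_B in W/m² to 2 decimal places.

ΔF_A = 5.35 ln(387/265) = 5.35 × 0.37869 = 2.0260 W/m².
ΔF_B = 5.35 ln(629/265) = 5.35 × 0.86440 = 4.6245 W/m².
Difference: 2.0260 − 4.6245 = -2.5985 W/m².

ΔF_A − ΔF_B = -2.60 W/m²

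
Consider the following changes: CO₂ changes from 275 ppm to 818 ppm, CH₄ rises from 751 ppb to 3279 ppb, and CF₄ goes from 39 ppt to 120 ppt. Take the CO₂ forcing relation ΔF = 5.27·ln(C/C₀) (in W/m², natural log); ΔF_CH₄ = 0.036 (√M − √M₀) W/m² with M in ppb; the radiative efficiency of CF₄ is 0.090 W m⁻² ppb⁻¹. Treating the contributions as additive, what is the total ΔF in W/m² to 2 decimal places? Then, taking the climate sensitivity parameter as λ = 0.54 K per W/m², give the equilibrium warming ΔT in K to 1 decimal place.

CO₂: 5.27 × ln(818/275) = 5.27 × ln(2.97455) = 5.27 × 1.09009 = 5.7448 W/m².
CH₄: 0.036 × (√3279 − √751) = 0.036 × (57.2626 − 27.4044) = 0.036 × 29.8582 = 1.0749 W/m².
CF₄: Δ = 120 − 39 = 81 ppt = 0.081 ppb; ΔF = 0.090 × 0.081 = 0.0073 W/m².
Total ΔF = 5.7448 + 1.0749 + 0.0073 = 6.8270 W/m².
ΔT = λ ΔF = 0.54 × 6.83 = 3.6882 K.

ΔF = 6.83 W/m²; ΔT = 3.7 K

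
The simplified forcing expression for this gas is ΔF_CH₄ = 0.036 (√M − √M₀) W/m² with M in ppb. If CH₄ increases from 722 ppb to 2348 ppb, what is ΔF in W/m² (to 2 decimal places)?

CH₄: 0.036 × (√2348 − √722) = 0.036 × (48.4562 − 26.8701) = 0.036 × 21.5861 = 0.7771 W/m².

ΔF = 0.78 W/m²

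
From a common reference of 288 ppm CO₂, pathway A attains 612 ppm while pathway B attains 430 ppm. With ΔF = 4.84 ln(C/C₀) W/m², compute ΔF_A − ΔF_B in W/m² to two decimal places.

ΔF_A = 4.84 ln(612/288) = 4.84 × 0.75377 = 3.6482 W/m².
ΔF_B = 4.84 ln(430/288) = 4.84 × 0.40082 = 1.9400 W/m².
Difference: 3.6482 − 1.9400 = 1.7082 W/m².

ΔF_A − ΔF_B = 1.71 W/m²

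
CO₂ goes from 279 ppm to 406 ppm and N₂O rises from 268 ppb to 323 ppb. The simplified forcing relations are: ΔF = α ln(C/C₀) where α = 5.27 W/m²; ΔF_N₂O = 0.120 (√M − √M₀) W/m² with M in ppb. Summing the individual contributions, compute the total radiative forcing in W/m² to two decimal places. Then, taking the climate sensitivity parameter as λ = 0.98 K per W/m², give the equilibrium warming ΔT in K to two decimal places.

ΔF = 2.17 W/m²; ΔT = 2.13 K

CO₂: 5.27 × ln(406/279) = 5.27 × ln(1.45520) = 5.27 × 0.37514 = 1.9770 W/m².
N₂O: 0.120 × (√323 − √268) = 0.120 × (17.9722 − 16.3707) = 0.120 × 1.6015 = 0.1922 W/m².
Total ΔF = 1.9770 + 0.1922 = 2.1692 W/m².
ΔT = λ ΔF = 0.98 × 2.17 = 2.1266 K.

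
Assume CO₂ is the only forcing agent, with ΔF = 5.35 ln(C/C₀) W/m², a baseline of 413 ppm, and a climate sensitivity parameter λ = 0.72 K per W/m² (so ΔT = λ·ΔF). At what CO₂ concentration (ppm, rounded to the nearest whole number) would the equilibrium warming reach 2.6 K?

Required forcing: ΔF = ΔT/λ = 2.6/0.72 = 3.6111 W/m².
Then ln(C/413) = ΔF/5.35 = 3.6111/5.35 = 0.67497.
So C = 413 × e^0.67497 = 413 × 1.96397 = 811.12 ppm.

C ≈ 811 ppm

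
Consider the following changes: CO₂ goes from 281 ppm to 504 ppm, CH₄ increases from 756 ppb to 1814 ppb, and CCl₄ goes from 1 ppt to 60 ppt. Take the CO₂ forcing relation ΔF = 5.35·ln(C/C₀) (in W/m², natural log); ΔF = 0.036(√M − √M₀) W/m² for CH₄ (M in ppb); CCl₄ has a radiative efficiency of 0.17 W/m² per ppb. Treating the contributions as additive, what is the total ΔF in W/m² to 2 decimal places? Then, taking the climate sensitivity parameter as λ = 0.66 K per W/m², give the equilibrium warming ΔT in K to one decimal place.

CO₂: 5.35 × ln(504/281) = 5.35 × ln(1.79359) = 5.35 × 0.58422 = 3.1256 W/m².
CH₄: 0.036 × (√1814 − √756) = 0.036 × (42.5911 − 27.4955) = 0.036 × 15.0956 = 0.5434 W/m².
CCl₄: Δ = 60 − 1 = 59 ppt = 0.059 ppb; ΔF = 0.17 × 0.059 = 0.0100 W/m².
Total ΔF = 3.1256 + 0.5434 + 0.0100 = 3.6790 W/m².
ΔT = λ ΔF = 0.66 × 3.68 = 2.4288 K.

ΔF = 3.68 W/m²; ΔT = 2.4 K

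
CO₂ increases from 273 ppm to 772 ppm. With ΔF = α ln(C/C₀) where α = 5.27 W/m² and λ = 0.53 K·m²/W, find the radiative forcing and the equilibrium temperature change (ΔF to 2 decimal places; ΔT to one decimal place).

ΔF = 5.48 W/m²; ΔT = 2.9 K

CO₂: 5.27 × ln(772/273) = 5.27 × ln(2.82784) = 5.27 × 1.03951 = 5.4782 W/m².
ΔT = λ ΔF = 0.53 × 5.48 = 2.9044 K.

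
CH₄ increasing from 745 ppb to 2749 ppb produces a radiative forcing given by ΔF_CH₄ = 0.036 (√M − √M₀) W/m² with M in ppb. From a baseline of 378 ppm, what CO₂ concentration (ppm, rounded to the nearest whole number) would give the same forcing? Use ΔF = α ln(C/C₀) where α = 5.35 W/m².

CH₄ forcing: 0.036 × (√2749 − √745) = 0.036 × (52.4309 − 27.2947) = 0.036 × 25.1362 = 0.90490 W/m².
Set 5.35 ln(C/378) = 0.90490: ln(C/378) = 0.90490/5.35 = 0.16914, so C = 378 × e^0.16914 = 378 × 1.18429 = 447.66 ppm.

C ≈ 448 ppm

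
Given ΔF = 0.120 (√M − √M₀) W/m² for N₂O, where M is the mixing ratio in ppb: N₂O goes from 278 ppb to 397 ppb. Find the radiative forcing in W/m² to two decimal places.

ΔF = 0.39 W/m²

N₂O: 0.120 × (√397 − √278) = 0.120 × (19.9249 − 16.6733) = 0.120 × 3.2516 = 0.3902 W/m².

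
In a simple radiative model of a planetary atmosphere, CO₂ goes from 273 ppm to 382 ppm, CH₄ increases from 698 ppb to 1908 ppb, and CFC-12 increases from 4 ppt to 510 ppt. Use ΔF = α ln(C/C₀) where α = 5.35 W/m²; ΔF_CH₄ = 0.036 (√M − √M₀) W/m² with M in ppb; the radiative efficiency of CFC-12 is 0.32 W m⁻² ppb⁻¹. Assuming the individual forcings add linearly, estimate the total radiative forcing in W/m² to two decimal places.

CO₂: 5.35 × ln(382/273) = 5.35 × ln(1.39927) = 5.35 × 0.33595 = 1.7973 W/m².
CH₄: 0.036 × (√1908 − √698) = 0.036 × (43.6807 − 26.4197) = 0.036 × 17.2610 = 0.6214 W/m².
CFC-12: Δ = 510 − 4 = 506 ppt = 0.506 ppb; ΔF = 0.32 × 0.506 = 0.1619 W/m².
Total ΔF = 1.7973 + 0.6214 + 0.1619 = 2.5806 W/m².

ΔF = 2.58 W/m²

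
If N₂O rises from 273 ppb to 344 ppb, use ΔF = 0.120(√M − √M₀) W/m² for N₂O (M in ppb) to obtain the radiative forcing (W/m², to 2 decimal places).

N₂O: 0.120 × (√344 − √273) = 0.120 × (18.5472 − 16.5227) = 0.120 × 2.0245 = 0.2429 W/m².

ΔF = 0.24 W/m²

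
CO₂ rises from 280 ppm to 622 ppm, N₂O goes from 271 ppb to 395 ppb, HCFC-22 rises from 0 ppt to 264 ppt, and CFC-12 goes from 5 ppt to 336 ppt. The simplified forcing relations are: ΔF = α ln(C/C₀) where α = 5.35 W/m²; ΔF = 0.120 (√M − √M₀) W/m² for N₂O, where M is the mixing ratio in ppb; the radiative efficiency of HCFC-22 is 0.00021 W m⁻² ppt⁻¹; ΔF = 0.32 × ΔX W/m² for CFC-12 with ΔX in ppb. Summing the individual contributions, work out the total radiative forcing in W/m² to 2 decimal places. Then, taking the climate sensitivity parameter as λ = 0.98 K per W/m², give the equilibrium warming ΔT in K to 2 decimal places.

CO₂: 5.35 × ln(622/280) = 5.35 × ln(2.22143) = 5.35 × 0.79815 = 4.2701 W/m².
N₂O: 0.120 × (√395 − √271) = 0.120 × (19.8746 − 16.4621) = 0.120 × 3.4125 = 0.4095 W/m².
HCFC-22: ΔF = 0.00021 × (264 − 0) = 0.00021 × 264 = 0.0554 W/m².
CFC-12: Δ = 336 − 5 = 331 ppt = 0.331 ppb; ΔF = 0.32 × 0.331 = 0.1059 W/m².
Total ΔF = 4.2701 + 0.4095 + 0.0554 + 0.1059 = 4.8409 W/m².
ΔT = λ ΔF = 0.98 × 4.84 = 4.7432 K.

ΔF = 4.84 W/m²; ΔT = 4.74 K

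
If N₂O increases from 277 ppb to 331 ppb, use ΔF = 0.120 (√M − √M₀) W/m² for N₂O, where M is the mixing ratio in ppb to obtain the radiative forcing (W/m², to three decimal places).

ΔF = 0.186 W/m²

N₂O: 0.120 × (√331 − √277) = 0.120 × (18.1934 − 16.6433) = 0.120 × 1.5501 = 0.1860 W/m².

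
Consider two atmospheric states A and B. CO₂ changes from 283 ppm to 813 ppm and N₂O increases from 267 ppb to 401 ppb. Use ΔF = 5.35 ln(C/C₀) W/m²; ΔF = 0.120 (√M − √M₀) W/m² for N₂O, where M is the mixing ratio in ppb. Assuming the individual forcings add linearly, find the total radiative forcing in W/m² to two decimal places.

ΔF = 6.09 W/m²

CO₂: 5.35 × ln(813/283) = 5.35 × ln(2.87279) = 5.35 × 1.05528 = 5.6457 W/m².
N₂O: 0.120 × (√401 − √267) = 0.120 × (20.0250 − 16.3401) = 0.120 × 3.6849 = 0.4422 W/m².
Total ΔF = 5.6457 + 0.4422 = 6.0879 W/m².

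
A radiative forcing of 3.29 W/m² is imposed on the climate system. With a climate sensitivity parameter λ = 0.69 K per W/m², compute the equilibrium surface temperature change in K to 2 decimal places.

ΔT = λ ΔF = 0.69 × 3.29 = 2.2701 K.

ΔT = 2.27 K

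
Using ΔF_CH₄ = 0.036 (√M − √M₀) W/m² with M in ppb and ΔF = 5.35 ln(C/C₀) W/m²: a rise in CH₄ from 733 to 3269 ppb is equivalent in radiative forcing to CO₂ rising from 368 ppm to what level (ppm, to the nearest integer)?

CH₄ forcing: 0.036 × (√3269 − √733) = 0.036 × (57.1752 − 27.0740) = 0.036 × 30.1012 = 1.08364 W/m².
Set 5.35 ln(C/368) = 1.08364: ln(C/368) = 1.08364/5.35 = 0.20255, so C = 368 × e^0.20255 = 368 × 1.22452 = 450.62 ppm.

C ≈ 451 ppm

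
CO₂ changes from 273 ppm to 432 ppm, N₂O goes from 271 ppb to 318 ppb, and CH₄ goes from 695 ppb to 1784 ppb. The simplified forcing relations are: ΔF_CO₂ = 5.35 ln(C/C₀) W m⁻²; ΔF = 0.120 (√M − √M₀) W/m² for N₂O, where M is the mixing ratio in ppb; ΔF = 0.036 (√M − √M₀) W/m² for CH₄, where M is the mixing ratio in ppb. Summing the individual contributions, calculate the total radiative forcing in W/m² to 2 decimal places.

ΔF = 3.19 W/m²

CO₂: 5.35 × ln(432/273) = 5.35 × ln(1.58242) = 5.35 × 0.45896 = 2.4554 W/m².
N₂O: 0.120 × (√318 − √271) = 0.120 × (17.8326 − 16.4621) = 0.120 × 1.3705 = 0.1645 W/m².
CH₄: 0.036 × (√1784 − √695) = 0.036 × (42.2374 − 26.3629) = 0.036 × 15.8745 = 0.5715 W/m².
Total ΔF = 2.4554 + 0.1645 + 0.5715 = 3.1914 W/m².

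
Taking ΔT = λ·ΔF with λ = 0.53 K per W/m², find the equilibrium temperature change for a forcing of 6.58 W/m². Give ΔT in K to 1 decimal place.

ΔT = λ ΔF = 0.53 × 6.58 = 3.4874 K.

ΔT = 3.5 K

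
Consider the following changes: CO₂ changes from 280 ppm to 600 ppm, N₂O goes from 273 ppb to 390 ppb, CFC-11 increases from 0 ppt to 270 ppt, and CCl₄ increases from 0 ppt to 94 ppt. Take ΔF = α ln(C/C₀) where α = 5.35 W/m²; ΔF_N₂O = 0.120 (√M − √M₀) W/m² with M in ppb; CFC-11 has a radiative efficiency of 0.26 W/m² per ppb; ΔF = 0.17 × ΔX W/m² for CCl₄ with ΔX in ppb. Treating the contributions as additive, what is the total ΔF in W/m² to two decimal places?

ΔF = 4.55 W/m²

CO₂: 5.35 × ln(600/280) = 5.35 × ln(2.14286) = 5.35 × 0.76214 = 4.0774 W/m².
N₂O: 0.120 × (√390 − √273) = 0.120 × (19.7484 − 16.5227) = 0.120 × 3.2257 = 0.3871 W/m².
CFC-11: Δ = 270 − 0 = 270 ppt = 0.270 ppb; ΔF = 0.26 × 0.270 = 0.0702 W/m².
CCl₄: Δ = 94 − 0 = 94 ppt = 0.094 ppb; ΔF = 0.17 × 0.094 = 0.0160 W/m².
Total ΔF = 4.0774 + 0.3871 + 0.0702 + 0.0160 = 4.5507 W/m².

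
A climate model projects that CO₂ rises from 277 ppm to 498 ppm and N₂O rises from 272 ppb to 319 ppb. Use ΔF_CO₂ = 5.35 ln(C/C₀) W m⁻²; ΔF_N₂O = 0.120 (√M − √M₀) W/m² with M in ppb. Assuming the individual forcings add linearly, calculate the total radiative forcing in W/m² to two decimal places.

CO₂: 5.35 × ln(498/277) = 5.35 × ln(1.79783) = 5.35 × 0.58658 = 3.1382 W/m².
N₂O: 0.120 × (√319 − √272) = 0.120 × (17.8606 − 16.4924) = 0.120 × 1.3682 = 0.1642 W/m².
Total ΔF = 3.1382 + 0.1642 = 3.3024 W/m².

ΔF = 3.30 W/m²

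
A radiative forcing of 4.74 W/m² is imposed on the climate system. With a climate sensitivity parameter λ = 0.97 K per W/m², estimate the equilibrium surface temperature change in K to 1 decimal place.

ΔT = 4.6 K

ΔT = λ ΔF = 0.97 × 4.74 = 4.5978 K.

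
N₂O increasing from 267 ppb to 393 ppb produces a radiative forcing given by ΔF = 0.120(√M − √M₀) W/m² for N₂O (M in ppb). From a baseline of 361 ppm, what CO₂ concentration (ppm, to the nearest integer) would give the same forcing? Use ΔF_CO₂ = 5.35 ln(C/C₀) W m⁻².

C ≈ 390 ppm

N₂O forcing: 0.120 × (√393 − √267) = 0.120 × (19.8242 − 16.3401) = 0.120 × 3.4841 = 0.41809 W/m².
Set 5.35 ln(C/361) = 0.41809: ln(C/361) = 0.41809/5.35 = 0.07815, so C = 361 × e^0.07815 = 361 × 1.08128 = 390.34 ppm.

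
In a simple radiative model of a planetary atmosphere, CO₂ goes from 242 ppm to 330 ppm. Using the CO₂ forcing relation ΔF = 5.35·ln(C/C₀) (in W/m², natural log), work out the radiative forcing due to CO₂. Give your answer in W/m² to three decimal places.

CO₂: 5.35 × ln(330/242) = 5.35 × ln(1.36364) = 5.35 × 0.31016 = 1.6594 W/m².

ΔF = 1.659 W/m²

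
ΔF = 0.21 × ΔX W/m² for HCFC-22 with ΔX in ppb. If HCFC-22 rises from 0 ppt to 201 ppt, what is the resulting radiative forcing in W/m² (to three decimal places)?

HCFC-22: Δ = 201 − 0 = 201 ppt = 0.201 ppb; ΔF = 0.21 × 0.201 = 0.0422 W/m².

ΔF = 0.042 W/m²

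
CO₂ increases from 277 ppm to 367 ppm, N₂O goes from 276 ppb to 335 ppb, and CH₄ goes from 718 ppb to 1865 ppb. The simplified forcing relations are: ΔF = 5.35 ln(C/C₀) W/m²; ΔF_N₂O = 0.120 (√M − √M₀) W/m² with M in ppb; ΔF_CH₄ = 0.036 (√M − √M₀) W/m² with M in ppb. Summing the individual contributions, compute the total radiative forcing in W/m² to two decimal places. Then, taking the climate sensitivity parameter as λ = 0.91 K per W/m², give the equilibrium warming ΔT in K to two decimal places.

ΔF = 2.30 W/m²; ΔT = 2.09 K

CO₂: 5.35 × ln(367/277) = 5.35 × ln(1.32491) = 5.35 × 0.28134 = 1.5052 W/m².
N₂O: 0.120 × (√335 − √276) = 0.120 × (18.3030 − 16.6132) = 0.120 × 1.6898 = 0.2028 W/m².
CH₄: 0.036 × (√1865 − √718) = 0.036 × (43.1856 − 26.7955) = 0.036 × 16.3901 = 0.5900 W/m².
Total ΔF = 1.5052 + 0.2028 + 0.5900 = 2.2980 W/m².
ΔT = λ ΔF = 0.91 × 2.30 = 2.0930 K.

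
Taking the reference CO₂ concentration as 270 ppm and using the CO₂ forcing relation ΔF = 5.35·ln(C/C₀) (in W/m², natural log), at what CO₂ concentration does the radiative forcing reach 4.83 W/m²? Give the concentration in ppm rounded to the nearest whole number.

C ≈ 666 ppm

Set 5.35 ln(C/270) = 4.83, so ln(C/270) = 4.83/5.35 = 0.90280.
Then C/270 = e^0.90280 = 2.46650, giving C = 270 × 2.46650 = 665.96 ppm.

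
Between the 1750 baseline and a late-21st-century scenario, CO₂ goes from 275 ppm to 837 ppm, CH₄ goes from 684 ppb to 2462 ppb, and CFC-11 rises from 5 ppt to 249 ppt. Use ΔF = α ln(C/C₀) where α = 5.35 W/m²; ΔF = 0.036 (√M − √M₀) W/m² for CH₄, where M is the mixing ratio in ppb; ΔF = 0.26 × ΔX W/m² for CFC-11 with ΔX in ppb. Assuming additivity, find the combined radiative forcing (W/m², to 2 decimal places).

ΔF = 6.86 W/m²

CO₂: 5.35 × ln(837/275) = 5.35 × ln(3.04364) = 5.35 × 1.11305 = 5.9548 W/m².
CH₄: 0.036 × (√2462 − √684) = 0.036 × (49.6185 − 26.1534) = 0.036 × 23.4651 = 0.8447 W/m².
CFC-11: Δ = 249 − 5 = 244 ppt = 0.244 ppb; ΔF = 0.26 × 0.244 = 0.0634 W/m².
Total ΔF = 5.9548 + 0.8447 + 0.0634 = 6.8629 W/m².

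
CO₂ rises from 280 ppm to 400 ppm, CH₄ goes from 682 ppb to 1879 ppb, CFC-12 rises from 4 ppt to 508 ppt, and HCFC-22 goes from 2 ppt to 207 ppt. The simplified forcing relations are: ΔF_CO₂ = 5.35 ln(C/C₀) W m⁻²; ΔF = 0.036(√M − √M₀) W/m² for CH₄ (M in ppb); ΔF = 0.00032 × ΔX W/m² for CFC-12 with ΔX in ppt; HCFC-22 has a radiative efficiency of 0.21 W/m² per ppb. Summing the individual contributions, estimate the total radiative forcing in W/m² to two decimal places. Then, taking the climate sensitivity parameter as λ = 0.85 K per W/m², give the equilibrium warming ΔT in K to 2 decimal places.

CO₂: 5.35 × ln(400/280) = 5.35 × ln(1.42857) = 5.35 × 0.35667 = 1.9082 W/m².
CH₄: 0.036 × (√1879 − √682) = 0.036 × (43.3474 − 26.1151) = 0.036 × 17.2323 = 0.6204 W/m².
CFC-12: ΔF = 0.00032 × (508 − 4) = 0.00032 × 504 = 0.1613 W/m².
HCFC-22: Δ = 207 − 2 = 205 ppt = 0.205 ppb; ΔF = 0.21 × 0.205 = 0.0431 W/m².
Total ΔF = 1.9082 + 0.6204 + 0.1613 + 0.0431 = 2.7330 W/m².
ΔT = λ ΔF = 0.85 × 2.73 = 2.3205 K.

ΔF = 2.73 W/m²; ΔT = 2.32 K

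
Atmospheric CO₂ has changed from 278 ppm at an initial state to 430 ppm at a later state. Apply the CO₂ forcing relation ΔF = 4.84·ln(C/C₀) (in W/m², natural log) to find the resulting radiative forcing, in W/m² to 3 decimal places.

CO₂: 4.84 × ln(430/278) = 4.84 × ln(1.54676) = 4.84 × 0.43616 = 2.1110 W/m².

ΔF = 2.111 W/m²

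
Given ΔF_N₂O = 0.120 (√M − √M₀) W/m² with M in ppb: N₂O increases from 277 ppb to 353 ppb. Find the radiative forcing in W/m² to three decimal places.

N₂O: 0.120 × (√353 − √277) = 0.120 × (18.7883 − 16.6433) = 0.120 × 2.1450 = 0.2574 W/m².

ΔF = 0.257 W/m²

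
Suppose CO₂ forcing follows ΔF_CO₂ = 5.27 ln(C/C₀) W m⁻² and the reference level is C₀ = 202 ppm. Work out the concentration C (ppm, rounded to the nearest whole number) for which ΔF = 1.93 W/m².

C ≈ 291 ppm

Set 5.27 ln(C/202) = 1.93, so ln(C/202) = 1.93/5.27 = 0.36622.
Then C/202 = e^0.36622 = 1.44227, giving C = 202 × 1.44227 = 291.34 ppm.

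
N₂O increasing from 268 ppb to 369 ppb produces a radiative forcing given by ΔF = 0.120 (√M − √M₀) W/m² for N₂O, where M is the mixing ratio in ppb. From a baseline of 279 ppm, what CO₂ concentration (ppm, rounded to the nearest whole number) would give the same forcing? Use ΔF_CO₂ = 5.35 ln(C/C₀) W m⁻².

N₂O forcing: 0.120 × (√369 − √268) = 0.120 × (19.2094 − 16.3707) = 0.120 × 2.8387 = 0.34064 W/m².
Set 5.35 ln(C/279) = 0.34064: ln(C/279) = 0.34064/5.35 = 0.06367, so C = 279 × e^0.06367 = 279 × 1.06574 = 297.34 ppm.

C ≈ 297 ppm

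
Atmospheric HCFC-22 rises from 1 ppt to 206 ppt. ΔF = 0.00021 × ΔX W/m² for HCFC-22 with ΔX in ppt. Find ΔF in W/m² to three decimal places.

ΔF = 0.043 W/m²

HCFC-22: ΔF = 0.00021 × (206 − 1) = 0.00021 × 205 = 0.0431 W/m².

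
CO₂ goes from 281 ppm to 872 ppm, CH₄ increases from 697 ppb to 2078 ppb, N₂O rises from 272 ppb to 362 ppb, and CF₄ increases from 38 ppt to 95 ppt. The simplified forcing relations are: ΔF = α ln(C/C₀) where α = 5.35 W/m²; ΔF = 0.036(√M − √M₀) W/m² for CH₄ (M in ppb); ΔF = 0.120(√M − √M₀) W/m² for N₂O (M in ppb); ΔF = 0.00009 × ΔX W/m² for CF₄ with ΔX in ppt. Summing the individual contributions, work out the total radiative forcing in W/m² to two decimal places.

CO₂: 5.35 × ln(872/281) = 5.35 × ln(3.10320) = 5.35 × 1.13243 = 6.0585 W/m².
CH₄: 0.036 × (√2078 − √697) = 0.036 × (45.5851 − 26.4008) = 0.036 × 19.1843 = 0.6906 W/m².
N₂O: 0.120 × (√362 − √272) = 0.120 × (19.0263 − 16.4924) = 0.120 × 2.5339 = 0.3041 W/m².
CF₄: ΔF = 0.00009 × (95 − 38) = 0.00009 × 57 = 0.0051 W/m².
Total ΔF = 6.0585 + 0.6906 + 0.3041 + 0.0051 = 7.0583 W/m².

ΔF = 7.06 W/m²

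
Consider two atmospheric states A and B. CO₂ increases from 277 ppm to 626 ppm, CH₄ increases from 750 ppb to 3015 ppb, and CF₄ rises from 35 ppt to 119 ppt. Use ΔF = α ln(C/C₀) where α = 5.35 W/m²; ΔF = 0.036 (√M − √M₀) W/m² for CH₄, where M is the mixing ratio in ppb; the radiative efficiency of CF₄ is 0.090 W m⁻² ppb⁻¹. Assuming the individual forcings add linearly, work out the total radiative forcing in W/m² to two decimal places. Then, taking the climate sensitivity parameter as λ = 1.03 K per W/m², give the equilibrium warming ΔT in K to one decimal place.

ΔF = 5.36 W/m²; ΔT = 5.5 K

CO₂: 5.35 × ln(626/277) = 5.35 × ln(2.25993) = 5.35 × 0.81533 = 4.3620 W/m².
CH₄: 0.036 × (√3015 − √750) = 0.036 × (54.9090 − 27.3861) = 0.036 × 27.5229 = 0.9908 W/m².
CF₄: Δ = 119 − 35 = 84 ppt = 0.084 ppb; ΔF = 0.090 × 0.084 = 0.0076 W/m².
Total ΔF = 4.3620 + 0.9908 + 0.0076 = 5.3604 W/m².
ΔT = λ ΔF = 1.03 × 5.36 = 5.5208 K.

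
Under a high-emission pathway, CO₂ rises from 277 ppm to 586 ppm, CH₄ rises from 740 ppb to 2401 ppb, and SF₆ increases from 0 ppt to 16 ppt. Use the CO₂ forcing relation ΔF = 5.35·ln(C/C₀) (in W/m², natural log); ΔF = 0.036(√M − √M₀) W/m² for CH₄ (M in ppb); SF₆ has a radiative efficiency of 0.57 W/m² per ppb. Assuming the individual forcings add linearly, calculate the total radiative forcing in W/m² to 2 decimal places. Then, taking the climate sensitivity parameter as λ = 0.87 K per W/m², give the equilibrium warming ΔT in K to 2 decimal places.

ΔF = 4.80 W/m²; ΔT = 4.18 K

CO₂: 5.35 × ln(586/277) = 5.35 × ln(2.11552) = 5.35 × 0.74930 = 4.0088 W/m².
CH₄: 0.036 × (√2401 − √740) = 0.036 × (49.0000 − 27.2029) = 0.036 × 21.7971 = 0.7847 W/m².
SF₆: Δ = 16 − 0 = 16 ppt = 0.016 ppb; ΔF = 0.57 × 0.016 = 0.0091 W/m².
Total ΔF = 4.0088 + 0.7847 + 0.0091 = 4.8026 W/m².
ΔT = λ ΔF = 0.87 × 4.80 = 4.1760 K.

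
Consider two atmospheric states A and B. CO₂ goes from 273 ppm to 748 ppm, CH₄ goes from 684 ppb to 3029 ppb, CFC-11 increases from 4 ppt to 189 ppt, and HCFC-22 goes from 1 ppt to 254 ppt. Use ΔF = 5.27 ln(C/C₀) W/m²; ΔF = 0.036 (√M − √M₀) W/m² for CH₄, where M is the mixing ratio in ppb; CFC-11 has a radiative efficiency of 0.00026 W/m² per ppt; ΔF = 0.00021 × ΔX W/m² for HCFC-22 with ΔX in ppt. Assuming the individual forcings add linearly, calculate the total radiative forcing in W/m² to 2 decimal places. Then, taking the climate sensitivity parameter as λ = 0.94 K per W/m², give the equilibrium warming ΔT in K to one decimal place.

CO₂: 5.27 × ln(748/273) = 5.27 × ln(2.73993) = 5.27 × 1.00793 = 5.3118 W/m².
CH₄: 0.036 × (√3029 − √684) = 0.036 × (55.0364 − 26.1534) = 0.036 × 28.8830 = 1.0398 W/m².
CFC-11: ΔF = 0.00026 × (189 − 4) = 0.00026 × 185 = 0.0481 W/m².
HCFC-22: ΔF = 0.00021 × (254 − 1) = 0.00021 × 253 = 0.0531 W/m².
Total ΔF = 5.3118 + 1.0398 + 0.0481 + 0.0531 = 6.4528 W/m².
ΔT = λ ΔF = 0.94 × 6.45 = 6.0630 K.

ΔF = 6.45 W/m²; ΔT = 6.1 K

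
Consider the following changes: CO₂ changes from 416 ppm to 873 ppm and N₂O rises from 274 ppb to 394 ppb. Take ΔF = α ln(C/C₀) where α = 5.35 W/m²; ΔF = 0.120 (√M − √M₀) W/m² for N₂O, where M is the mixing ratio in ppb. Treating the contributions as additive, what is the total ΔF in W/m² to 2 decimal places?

ΔF = 4.36 W/m²

CO₂: 5.35 × ln(873/416) = 5.35 × ln(2.09856) = 5.35 × 0.74125 = 3.9657 W/m².
N₂O: 0.120 × (√394 − √274) = 0.120 × (19.8494 − 16.5529) = 0.120 × 3.2965 = 0.3956 W/m².
Total ΔF = 3.9657 + 0.3956 = 4.3613 W/m².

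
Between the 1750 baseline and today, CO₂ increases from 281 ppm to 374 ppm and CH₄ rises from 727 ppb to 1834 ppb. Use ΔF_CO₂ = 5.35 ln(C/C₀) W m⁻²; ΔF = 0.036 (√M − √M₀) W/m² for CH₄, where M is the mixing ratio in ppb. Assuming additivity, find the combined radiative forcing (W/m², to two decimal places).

CO₂: 5.35 × ln(374/281) = 5.35 × ln(1.33096) = 5.35 × 0.28590 = 1.5296 W/m².
CH₄: 0.036 × (√1834 − √727) = 0.036 × (42.8252 − 26.9629) = 0.036 × 15.8623 = 0.5710 W/m².
Total ΔF = 1.5296 + 0.5710 = 2.1006 W/m².

ΔF = 2.10 W/m²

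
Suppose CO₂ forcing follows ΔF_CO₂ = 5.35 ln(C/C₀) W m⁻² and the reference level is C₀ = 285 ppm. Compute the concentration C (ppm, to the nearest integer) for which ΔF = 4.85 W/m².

Set 5.35 ln(C/285) = 4.85, so ln(C/285) = 4.85/5.35 = 0.90654.
Then C/285 = e^0.90654 = 2.47574, giving C = 285 × 2.47574 = 705.59 ppm.

C ≈ 706 ppm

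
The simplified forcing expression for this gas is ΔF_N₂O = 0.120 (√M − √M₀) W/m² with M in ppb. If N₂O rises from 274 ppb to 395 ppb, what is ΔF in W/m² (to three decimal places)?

N₂O: 0.120 × (√395 − √274) = 0.120 × (19.8746 − 16.5529) = 0.120 × 3.3217 = 0.3986 W/m².

ΔF = 0.399 W/m²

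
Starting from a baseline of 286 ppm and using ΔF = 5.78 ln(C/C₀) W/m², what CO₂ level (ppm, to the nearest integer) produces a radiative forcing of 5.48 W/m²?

Set 5.78 ln(C/286) = 5.48, so ln(C/286) = 5.48/5.78 = 0.94810.
Then C/286 = e^0.94810 = 2.58080, giving C = 286 × 2.58080 = 738.11 ppm.

C ≈ 738 ppm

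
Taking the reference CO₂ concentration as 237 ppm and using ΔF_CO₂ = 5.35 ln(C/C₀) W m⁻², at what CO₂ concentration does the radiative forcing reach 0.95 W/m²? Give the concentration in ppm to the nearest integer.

C ≈ 283 ppm

Set 5.35 ln(C/237) = 0.95, so ln(C/237) = 0.95/5.35 = 0.17757.
Then C/237 = e^0.17757 = 1.19431, giving C = 237 × 1.19431 = 283.05 ppm.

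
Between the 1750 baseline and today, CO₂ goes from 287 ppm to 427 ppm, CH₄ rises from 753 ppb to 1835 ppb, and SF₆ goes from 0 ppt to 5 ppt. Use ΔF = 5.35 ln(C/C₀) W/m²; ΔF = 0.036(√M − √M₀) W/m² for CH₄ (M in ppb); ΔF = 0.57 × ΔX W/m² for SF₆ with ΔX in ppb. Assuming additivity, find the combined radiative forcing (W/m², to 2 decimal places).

ΔF = 2.68 W/m²

CO₂: 5.35 × ln(427/287) = 5.35 × ln(1.48780) = 5.35 × 0.39730 = 2.1256 W/m².
CH₄: 0.036 × (√1835 − √753) = 0.036 × (42.8369 − 27.4408) = 0.036 × 15.3961 = 0.5543 W/m².
SF₆: Δ = 5 − 0 = 5 ppt = 0.005 ppb; ΔF = 0.57 × 0.005 = 0.0029 W/m².
Total ΔF = 2.1256 + 0.5543 + 0.0029 = 2.6828 W/m².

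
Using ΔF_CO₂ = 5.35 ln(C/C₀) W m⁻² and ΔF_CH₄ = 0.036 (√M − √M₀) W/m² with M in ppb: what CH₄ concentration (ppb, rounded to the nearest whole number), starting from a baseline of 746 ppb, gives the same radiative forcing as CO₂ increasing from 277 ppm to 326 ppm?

CO₂ forcing: 5.35 × ln(326/277) = 5.35 × 0.162880 = 0.87141 W/m².
Set 0.036(√M − √746) = 0.87141: √M = 0.87141/0.036 + √746 = 24.2058 + 27.3130 = 51.5188.
M = (51.5188)² = 2654.19 ppb.

M ≈ 2654 ppb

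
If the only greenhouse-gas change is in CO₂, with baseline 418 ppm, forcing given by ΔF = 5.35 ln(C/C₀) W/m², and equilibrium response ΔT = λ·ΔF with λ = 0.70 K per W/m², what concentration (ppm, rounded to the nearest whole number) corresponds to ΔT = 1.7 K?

Required forcing: ΔF = ΔT/λ = 1.7/0.70 = 2.4286 W/m².
Then ln(C/418) = ΔF/5.35 = 2.4286/5.35 = 0.45394.
So C = 418 × e^0.45394 = 418 × 1.57450 = 658.14 ppm.

C ≈ 658 ppm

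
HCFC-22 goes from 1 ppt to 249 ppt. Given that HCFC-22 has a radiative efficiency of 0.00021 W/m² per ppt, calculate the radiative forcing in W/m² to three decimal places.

ΔF = 0.052 W/m²

HCFC-22: ΔF = 0.00021 × (249 − 1) = 0.00021 × 248 = 0.0521 W/m².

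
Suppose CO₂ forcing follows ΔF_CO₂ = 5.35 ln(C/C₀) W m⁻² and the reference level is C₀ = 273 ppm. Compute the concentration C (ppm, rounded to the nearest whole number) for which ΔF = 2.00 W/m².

Set 5.35 ln(C/273) = 2.00, so ln(C/273) = 2.00/5.35 = 0.37383.
Then C/273 = e^0.37383 = 1.45329, giving C = 273 × 1.45329 = 396.75 ppm.

C ≈ 397 ppm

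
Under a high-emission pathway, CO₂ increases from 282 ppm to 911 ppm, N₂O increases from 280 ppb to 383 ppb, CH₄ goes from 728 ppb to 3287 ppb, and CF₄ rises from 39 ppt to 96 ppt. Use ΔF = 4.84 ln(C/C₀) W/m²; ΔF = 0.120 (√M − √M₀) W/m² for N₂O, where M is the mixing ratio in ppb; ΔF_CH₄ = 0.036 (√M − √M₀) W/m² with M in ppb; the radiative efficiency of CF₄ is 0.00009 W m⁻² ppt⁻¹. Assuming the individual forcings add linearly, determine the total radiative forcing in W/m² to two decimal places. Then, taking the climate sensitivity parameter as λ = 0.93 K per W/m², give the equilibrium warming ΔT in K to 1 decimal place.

ΔF = 7.11 W/m²; ΔT = 6.6 K

CO₂: 4.84 × ln(911/282) = 4.84 × ln(3.23050) = 4.84 × 1.17264 = 5.6756 W/m².
N₂O: 0.120 × (√383 − √280) = 0.120 × (19.5704 − 16.7332) = 0.120 × 2.8372 = 0.3405 W/m².
CH₄: 0.036 × (√3287 − √728) = 0.036 × (57.3324 − 26.9815) = 0.036 × 30.3509 = 1.0926 W/m².
CF₄: ΔF = 0.00009 × (96 − 39) = 0.00009 × 57 = 0.0051 W/m².
Total ΔF = 5.6756 + 0.3405 + 1.0926 + 0.0051 = 7.1138 W/m².
ΔT = λ ΔF = 0.93 × 7.11 = 6.6123 K.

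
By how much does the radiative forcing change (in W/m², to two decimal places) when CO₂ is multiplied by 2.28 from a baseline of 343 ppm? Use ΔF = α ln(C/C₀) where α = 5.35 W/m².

ΔF = 5.35 × ln(2.28) = 5.35 × 0.82418 = 4.4094 W/m².

ΔF = 4.41 W/m²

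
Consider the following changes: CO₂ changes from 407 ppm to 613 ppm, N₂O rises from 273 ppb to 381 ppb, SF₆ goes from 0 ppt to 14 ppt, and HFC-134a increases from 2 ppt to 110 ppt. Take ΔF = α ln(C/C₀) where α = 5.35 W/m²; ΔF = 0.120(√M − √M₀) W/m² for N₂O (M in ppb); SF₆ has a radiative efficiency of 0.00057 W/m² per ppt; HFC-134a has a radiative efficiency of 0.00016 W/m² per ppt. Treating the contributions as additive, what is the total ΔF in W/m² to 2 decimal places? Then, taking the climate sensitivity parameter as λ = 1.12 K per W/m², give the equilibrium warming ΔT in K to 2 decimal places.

CO₂: 5.35 × ln(613/407) = 5.35 × ln(1.50614) = 5.35 × 0.40955 = 2.1911 W/m².
N₂O: 0.120 × (√381 − √273) = 0.120 × (19.5192 − 16.5227) = 0.120 × 2.9965 = 0.3596 W/m².
SF₆: ΔF = 0.00057 × (14 − 0) = 0.00057 × 14 = 0.0080 W/m².
HFC-134a: ΔF = 0.00016 × (110 − 2) = 0.00016 × 108 = 0.0173 W/m².
Total ΔF = 2.1911 + 0.3596 + 0.0080 + 0.0173 = 2.5760 W/m².
ΔT = λ ΔF = 1.12 × 2.58 = 2.8896 K.

ΔF = 2.58 W/m²; ΔT = 2.89 K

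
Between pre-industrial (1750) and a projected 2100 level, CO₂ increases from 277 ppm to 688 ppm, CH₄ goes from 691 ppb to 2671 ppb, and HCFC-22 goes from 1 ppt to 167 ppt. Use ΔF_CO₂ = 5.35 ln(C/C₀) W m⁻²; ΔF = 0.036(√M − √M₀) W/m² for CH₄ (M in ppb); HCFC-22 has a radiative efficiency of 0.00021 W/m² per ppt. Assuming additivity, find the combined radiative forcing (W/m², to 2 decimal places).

ΔF = 5.82 W/m²

CO₂: 5.35 × ln(688/277) = 5.35 × ln(2.48375) = 5.35 × 0.90977 = 4.8673 W/m².
CH₄: 0.036 × (√2671 − √691) = 0.036 × (51.6817 − 26.2869) = 0.036 × 25.3948 = 0.9142 W/m².
HCFC-22: ΔF = 0.00021 × (167 − 1) = 0.00021 × 166 = 0.0349 W/m².
Total ΔF = 4.8673 + 0.9142 + 0.0349 = 5.8164 W/m².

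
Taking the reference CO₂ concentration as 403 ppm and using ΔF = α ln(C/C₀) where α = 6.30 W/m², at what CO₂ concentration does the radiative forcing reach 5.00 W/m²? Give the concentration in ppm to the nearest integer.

C ≈ 891 ppm

Set 6.30 ln(C/403) = 5.00, so ln(C/403) = 5.00/6.30 = 0.79365.
Then C/403 = e^0.79365 = 2.21145, giving C = 403 × 2.21145 = 891.21 ppm.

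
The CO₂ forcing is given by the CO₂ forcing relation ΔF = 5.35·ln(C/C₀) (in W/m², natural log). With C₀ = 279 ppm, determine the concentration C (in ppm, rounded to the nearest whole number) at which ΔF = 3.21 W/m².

C ≈ 508 ppm

Set 5.35 ln(C/279) = 3.21, so ln(C/279) = 3.21/5.35 = 0.60000.
Then C/279 = e^0.60000 = 1.82212, giving C = 279 × 1.82212 = 508.37 ppm.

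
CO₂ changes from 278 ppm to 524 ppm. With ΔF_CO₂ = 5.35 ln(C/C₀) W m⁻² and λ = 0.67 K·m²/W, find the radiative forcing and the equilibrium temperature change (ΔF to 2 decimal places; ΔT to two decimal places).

ΔF = 3.39 W/m²; ΔT = 2.27 K

CO₂: 5.35 × ln(524/278) = 5.35 × ln(1.88489) = 5.35 × 0.63387 = 3.3912 W/m².
ΔT = λ ΔF = 0.67 × 3.39 = 2.2713 K.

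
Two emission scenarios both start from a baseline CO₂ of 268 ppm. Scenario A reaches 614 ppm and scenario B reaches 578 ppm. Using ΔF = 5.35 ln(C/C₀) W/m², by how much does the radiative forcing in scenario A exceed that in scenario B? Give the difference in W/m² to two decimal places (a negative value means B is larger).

ΔF_A − ΔF_B = 0.32 W/m²

ΔF_A = 5.35 ln(614/268) = 5.35 × 0.82901 = 4.4352 W/m².
ΔF_B = 5.35 ln(578/268) = 5.35 × 0.76859 = 4.1120 W/m².
Difference: 4.4352 − 4.1120 = 0.3232 W/m².
(Equivalently, ΔF_A − ΔF_B = 5.35 ln(614/578) = 5.35 × 0.06042 = 0.3232 W/m².)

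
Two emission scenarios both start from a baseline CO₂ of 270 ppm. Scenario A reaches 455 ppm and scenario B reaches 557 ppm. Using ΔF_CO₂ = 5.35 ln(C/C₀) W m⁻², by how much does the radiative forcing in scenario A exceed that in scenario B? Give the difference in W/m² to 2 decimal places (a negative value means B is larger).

ΔF_A − ΔF_B = -1.08 W/m²

ΔF_A = 5.35 ln(455/270) = 5.35 × 0.52188 = 2.7921 W/m².
ΔF_B = 5.35 ln(557/270) = 5.35 × 0.72414 = 3.8741 W/m².
Difference: 2.7921 − 3.8741 = -1.0820 W/m².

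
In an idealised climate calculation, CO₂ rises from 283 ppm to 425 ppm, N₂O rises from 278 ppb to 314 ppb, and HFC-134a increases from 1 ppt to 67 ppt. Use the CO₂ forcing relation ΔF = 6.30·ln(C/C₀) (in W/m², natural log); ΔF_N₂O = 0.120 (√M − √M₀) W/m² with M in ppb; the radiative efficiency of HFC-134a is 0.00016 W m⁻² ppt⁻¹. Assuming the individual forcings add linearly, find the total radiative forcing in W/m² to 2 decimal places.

ΔF = 2.70 W/m²

CO₂: 6.30 × ln(425/283) = 6.30 × ln(1.50177) = 6.30 × 0.40664 = 2.5618 W/m².
N₂O: 0.120 × (√314 − √278) = 0.120 × (17.7200 − 16.6733) = 0.120 × 1.0467 = 0.1256 W/m².
HFC-134a: ΔF = 0.00016 × (67 − 1) = 0.00016 × 66 = 0.0106 W/m².
Total ΔF = 2.5618 + 0.1256 + 0.0106 = 2.6980 W/m².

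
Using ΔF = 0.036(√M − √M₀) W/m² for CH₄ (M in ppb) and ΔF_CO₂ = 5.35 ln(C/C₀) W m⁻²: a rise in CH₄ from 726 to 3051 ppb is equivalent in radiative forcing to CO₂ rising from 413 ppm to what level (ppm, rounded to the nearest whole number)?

CH₄ forcing: 0.036 × (√3051 − √726) = 0.036 × (55.2359 − 26.9444) = 0.036 × 28.2915 = 1.01849 W/m².
Set 5.35 ln(C/413) = 1.01849: ln(C/413) = 1.01849/5.35 = 0.19037, so C = 413 × e^0.19037 = 413 × 1.20970 = 499.61 ppm.

C ≈ 500 ppm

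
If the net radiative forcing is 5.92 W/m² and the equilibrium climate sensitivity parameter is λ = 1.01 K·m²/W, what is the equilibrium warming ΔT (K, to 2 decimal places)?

ΔT = λ ΔF = 1.01 × 5.92 = 5.9792 K.

ΔT = 5.98 K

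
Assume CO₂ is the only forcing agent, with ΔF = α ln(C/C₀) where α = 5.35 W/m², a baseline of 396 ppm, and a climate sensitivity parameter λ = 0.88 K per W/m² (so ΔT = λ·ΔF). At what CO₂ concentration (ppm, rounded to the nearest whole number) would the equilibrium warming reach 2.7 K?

Required forcing: ΔF = ΔT/λ = 2.7/0.88 = 3.0682 W/m².
Then ln(C/396) = ΔF/5.35 = 3.0682/5.35 = 0.57350.
So C = 396 × e^0.57350 = 396 × 1.77447 = 702.69 ppm.

C ≈ 703 ppm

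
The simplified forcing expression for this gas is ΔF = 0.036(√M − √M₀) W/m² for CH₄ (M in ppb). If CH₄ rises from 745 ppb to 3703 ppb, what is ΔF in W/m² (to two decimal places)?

ΔF = 1.21 W/m²

CH₄: 0.036 × (√3703 − √745) = 0.036 × (60.8523 − 27.2947) = 0.036 × 33.5576 = 1.2081 W/m².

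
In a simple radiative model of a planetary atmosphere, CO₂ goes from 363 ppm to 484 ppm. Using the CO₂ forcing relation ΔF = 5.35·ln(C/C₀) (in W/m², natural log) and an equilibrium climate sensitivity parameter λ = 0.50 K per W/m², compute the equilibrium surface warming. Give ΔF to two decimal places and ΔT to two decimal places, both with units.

ΔF = 1.54 W/m²; ΔT = 0.77 K

CO₂: 5.35 × ln(484/363) = 5.35 × ln(1.33333) = 5.35 × 0.28768 = 1.5391 W/m².
ΔT = λ ΔF = 0.50 × 1.54 = 0.7700 K.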